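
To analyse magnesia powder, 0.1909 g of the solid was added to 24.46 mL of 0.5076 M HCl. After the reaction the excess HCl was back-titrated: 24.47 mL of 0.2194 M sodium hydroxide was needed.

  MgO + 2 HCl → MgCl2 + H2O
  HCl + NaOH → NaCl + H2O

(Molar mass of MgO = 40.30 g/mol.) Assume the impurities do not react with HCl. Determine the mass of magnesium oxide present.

n(HCl) added = 0.02446 × 0.5076 = 0.01242 mol
n(NaOH) used in back-titration = 0.02447 × 0.2194 = 5.369 × 10^-3 mol
n(HCl) left over = 5.369 × 10^-3 mol (1:1 ratio)
n(HCl) consumed by analyte = 0.01242 − 5.369 × 10^-3 = 7.047 × 10^-3 mol
From the 1:2 ratio, n(MgO) = 1/2 × 7.047 × 10^-3 = 3.524 × 10^-3 mol
mass of MgO = 3.524 × 10^-3 × 40.30 = 0.1420 g

0.1420 g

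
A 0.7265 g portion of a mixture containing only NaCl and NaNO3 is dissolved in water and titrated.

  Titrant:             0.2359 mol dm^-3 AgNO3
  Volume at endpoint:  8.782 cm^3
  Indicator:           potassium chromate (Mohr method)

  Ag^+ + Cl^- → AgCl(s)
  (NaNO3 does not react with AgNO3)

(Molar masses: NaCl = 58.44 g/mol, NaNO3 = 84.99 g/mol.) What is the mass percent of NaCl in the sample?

16.66 %

n(AgNO3) = 0.008782 × 0.2359 = 2.072 × 10^-3 mol
Let x = n(NaCl), y = n(NaNO3).
Titrant: 1x = 2.072 × 10^-3;  mass: 58.44x + 84.99y = 0.7265
Solving, x = 2.072 × 10^-3 mol, y = 7.124 × 10^-3 mol
mass of NaCl = 2.072 × 10^-3 × 58.44 = 0.1211 g
% NaCl = 0.1211 / 0.7265 × 100 = 16.66 %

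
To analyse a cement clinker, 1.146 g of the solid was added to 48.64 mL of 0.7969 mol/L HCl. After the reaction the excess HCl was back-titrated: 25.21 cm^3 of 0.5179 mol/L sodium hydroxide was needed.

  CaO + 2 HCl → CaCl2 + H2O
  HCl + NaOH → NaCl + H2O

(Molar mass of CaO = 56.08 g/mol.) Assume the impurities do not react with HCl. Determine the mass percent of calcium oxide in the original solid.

62.89 %

n(HCl) added = 0.04864 × 0.7969 = 0.03876 mol
n(NaOH) used in back-titration = 0.02521 × 0.5179 = 0.01306 mol
n(HCl) left over = 0.01306 mol (1:1 ratio)
n(HCl) consumed by analyte = 0.03876 − 0.01306 = 0.02570 mol
From the 1:2 ratio, n(CaO) = 1/2 × 0.02570 = 0.01285 mol
mass of CaO = 0.01285 × 56.08 = 0.7208 g
% CaO = 0.7208 / 1.146 × 100 = 62.89 %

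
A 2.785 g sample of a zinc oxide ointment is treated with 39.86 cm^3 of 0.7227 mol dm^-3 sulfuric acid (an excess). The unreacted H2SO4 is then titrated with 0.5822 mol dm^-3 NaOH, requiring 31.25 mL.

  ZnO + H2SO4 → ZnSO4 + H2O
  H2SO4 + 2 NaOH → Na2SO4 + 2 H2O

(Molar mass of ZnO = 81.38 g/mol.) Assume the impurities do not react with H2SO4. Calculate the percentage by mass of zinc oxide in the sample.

57.59 %

n(H2SO4) added = 0.03986 × 0.7227 = 0.02881 mol
n(NaOH) used in back-titration = 0.03125 × 0.5822 = 0.01819 mol
From the 1:2 ratio, n(H2SO4) left over = 1/2 × 0.01819 = 9.097 × 10^-3 mol
n(H2SO4) consumed by analyte = 0.02881 − 9.097 × 10^-3 = 0.01971 mol
n(ZnO) = 0.01971 mol (1:1 ratio)
mass of ZnO = 0.01971 × 81.38 = 1.604 g
% ZnO = 1.604 / 2.785 × 100 = 57.59 %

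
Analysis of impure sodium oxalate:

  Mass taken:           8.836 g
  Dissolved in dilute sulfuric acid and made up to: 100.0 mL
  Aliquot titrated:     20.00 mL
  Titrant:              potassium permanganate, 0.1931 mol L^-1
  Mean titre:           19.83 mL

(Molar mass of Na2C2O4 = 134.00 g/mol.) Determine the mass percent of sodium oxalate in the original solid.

2 MnO4^- + 5 C2O4^2- + 16 H^+ → 2 Mn^2+ + 10 CO2 + 8 H2O
n(KMnO4) per titration = 0.01983 × 0.1931 = 3.829 × 10^-3 mol
From the 5:2 ratio, n(Na2C2O4) in each aliquot = 5/2 × 3.829 × 10^-3 = 9.573 × 10^-3 mol
n(Na2C2O4) in the whole flask = 9.573 × 10^-3 × 100.0/20.00 = 0.04786 mol
mass of Na2C2O4 = 0.04786 × 134.00 = 6.414 g
% Na2C2O4 = 6.414 / 8.836 × 100 = 72.59 %

72.59 %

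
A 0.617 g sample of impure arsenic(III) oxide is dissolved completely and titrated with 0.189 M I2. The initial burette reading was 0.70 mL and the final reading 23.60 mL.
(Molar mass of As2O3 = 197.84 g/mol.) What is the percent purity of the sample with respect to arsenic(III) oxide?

69.4 %

As2O3 + 2 I2 + 2 H2O → As2O5 + 4 HI
n(I2) = 0.0229 L × 0.189 mol/L = 4.33 × 10^-3 mol
From the 1:2 ratio, n(As2O3) = 1/2 × 4.33 × 10^-3 = 2.16 × 10^-3 mol
mass of As2O3 = 2.16 × 10^-3 × 197.84 g/mol = 0.428 g
% As2O3 = 0.428 / 0.617 × 100 = 69.4 %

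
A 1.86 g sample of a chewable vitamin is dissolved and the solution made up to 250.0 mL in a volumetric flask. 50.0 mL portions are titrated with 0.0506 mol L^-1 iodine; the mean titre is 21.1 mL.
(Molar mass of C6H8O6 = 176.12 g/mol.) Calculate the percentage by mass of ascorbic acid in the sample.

50.5 %

C6H8O6 + I2 → C6H6O6 + 2 HI
n(I2) per titration = 0.0211 × 0.0506 = 1.07 × 10^-3 mol
n(C6H8O6) in each aliquot = 1.07 × 10^-3 mol (1:1 ratio)
n(C6H8O6) in the whole flask = 1.07 × 10^-3 × 250.0/50.0 = 5.34 × 10^-3 mol
mass of C6H8O6 = 5.34 × 10^-3 × 176.12 = 0.940 g
% C6H8O6 = 0.940 / 1.86 × 100 = 50.5 %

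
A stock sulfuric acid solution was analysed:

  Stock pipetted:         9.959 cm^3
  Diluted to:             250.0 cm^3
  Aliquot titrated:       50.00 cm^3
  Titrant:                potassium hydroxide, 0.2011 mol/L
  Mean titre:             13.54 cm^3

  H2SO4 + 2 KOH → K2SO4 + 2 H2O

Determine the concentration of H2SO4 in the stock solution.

0.6835 mol/L

n(KOH) = 0.01354 × 0.2011 = 2.723 × 10^-3 mol
From the 1:2 ratio, n(H2SO4) in the aliquot = 1/2 × 2.723 × 10^-3 = 1.361 × 10^-3 mol
[H2SO4]_dilute = 1.361 × 10^-3 / 0.05000 = 0.02723 mol/L
Dilution factor = 250.0 / 9.959 = 25.10
[H2SO4]_stock = 0.02723 × 25.10 = 0.6835 mol/L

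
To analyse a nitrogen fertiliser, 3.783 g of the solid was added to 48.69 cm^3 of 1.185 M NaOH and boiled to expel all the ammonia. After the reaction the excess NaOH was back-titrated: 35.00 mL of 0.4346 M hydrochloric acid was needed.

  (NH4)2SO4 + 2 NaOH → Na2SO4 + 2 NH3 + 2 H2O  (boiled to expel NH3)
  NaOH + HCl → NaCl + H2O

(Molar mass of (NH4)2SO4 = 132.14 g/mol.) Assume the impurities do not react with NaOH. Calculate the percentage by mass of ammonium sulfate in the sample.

74.20 %

n(NaOH) added = 0.04869 × 1.185 = 0.05770 mol
n(HCl) used in back-titration = 0.03500 × 0.4346 = 0.01521 mol
n(NaOH) left over = 0.01521 mol (1:1 ratio)
n(NaOH) consumed by analyte = 0.05770 − 0.01521 = 0.04249 mol
From the 1:2 ratio, n((NH4)2SO4) = 1/2 × 0.04249 = 0.02124 mol
mass of (NH4)2SO4 = 0.02124 × 132.14 = 2.807 g
% (NH4)2SO4 = 2.807 / 3.783 × 100 = 74.20 %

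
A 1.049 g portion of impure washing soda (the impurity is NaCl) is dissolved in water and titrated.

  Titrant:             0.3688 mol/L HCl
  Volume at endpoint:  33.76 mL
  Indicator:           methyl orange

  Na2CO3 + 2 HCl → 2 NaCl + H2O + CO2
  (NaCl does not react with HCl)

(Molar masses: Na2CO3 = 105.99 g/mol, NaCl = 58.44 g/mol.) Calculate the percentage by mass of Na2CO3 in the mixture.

n(HCl) = 0.03376 × 0.3688 = 0.01245 mol
Let x = n(Na2CO3), y = n(NaCl).
Titrant: 2x = 0.01245;  mass: 105.99x + 58.44y = 1.049
Solving, x = 6.225 × 10^-3 mol, y = 6.659 × 10^-3 mol
mass of Na2CO3 = 6.225 × 10^-3 × 105.99 = 0.6598 g
% Na2CO3 = 0.6598 / 1.049 × 100 = 62.90 %

62.90 %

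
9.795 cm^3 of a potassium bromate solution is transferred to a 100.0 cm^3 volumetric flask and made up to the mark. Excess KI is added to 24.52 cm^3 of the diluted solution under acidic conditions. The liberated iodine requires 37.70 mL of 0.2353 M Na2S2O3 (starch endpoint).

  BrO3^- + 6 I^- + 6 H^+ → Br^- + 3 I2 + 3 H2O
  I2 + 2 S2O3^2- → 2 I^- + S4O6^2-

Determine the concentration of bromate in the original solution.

0.6156 M

n(S2O3^2-) = 0.03770 × 0.2353 = 8.871 × 10^-3 mol
n(I2) = n(S2O3^2-)/2 = 4.435 × 10^-3 mol
From the 1:3 ratio, n(BrO3^-) in the aliquot = 1/3 × 4.435 × 10^-3 = 1.478 × 10^-3 mol
[BrO3^-]_dilute = 1.478 × 10^-3 / 0.02452 = 0.06030 mol/L
[BrO3^-]_original = 0.06030 × 100.0/9.795 = 0.6156 mol/L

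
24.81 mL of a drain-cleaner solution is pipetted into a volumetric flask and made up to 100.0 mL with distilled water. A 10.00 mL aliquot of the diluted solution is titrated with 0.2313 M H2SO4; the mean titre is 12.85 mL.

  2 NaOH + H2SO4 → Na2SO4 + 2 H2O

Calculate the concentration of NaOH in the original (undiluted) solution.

2.396 M

n(H2SO4) = 0.01285 × 0.2313 = 2.972 × 10^-3 mol
From the 2:1 ratio, n(NaOH) in the aliquot = 2/1 × 2.972 × 10^-3 = 5.944 × 10^-3 mol
[NaOH]_dilute = 5.944 × 10^-3 / 0.01000 = 0.5944 mol/L
Dilution factor = 100.0 / 24.81 = 4.031
[NaOH]_stock = 0.5944 × 4.031 = 2.396 mol/L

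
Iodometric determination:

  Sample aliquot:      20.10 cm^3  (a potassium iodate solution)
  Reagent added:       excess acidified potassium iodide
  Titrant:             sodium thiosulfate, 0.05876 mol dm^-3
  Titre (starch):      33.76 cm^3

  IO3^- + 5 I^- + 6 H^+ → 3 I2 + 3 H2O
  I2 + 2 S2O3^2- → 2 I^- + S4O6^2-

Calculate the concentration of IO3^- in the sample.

n(S2O3^2-) = 0.03376 × 0.05876 = 1.984 × 10^-3 mol
n(I2) = n(S2O3^2-)/2 = 9.919 × 10^-4 mol
From the 1:3 ratio, n(IO3^-) in the aliquot = 1/3 × 9.919 × 10^-4 = 3.306 × 10^-4 mol
[IO3^-] = 3.306 × 10^-4 / 0.02010 = 0.01645 mol/L

0.01645 mol/L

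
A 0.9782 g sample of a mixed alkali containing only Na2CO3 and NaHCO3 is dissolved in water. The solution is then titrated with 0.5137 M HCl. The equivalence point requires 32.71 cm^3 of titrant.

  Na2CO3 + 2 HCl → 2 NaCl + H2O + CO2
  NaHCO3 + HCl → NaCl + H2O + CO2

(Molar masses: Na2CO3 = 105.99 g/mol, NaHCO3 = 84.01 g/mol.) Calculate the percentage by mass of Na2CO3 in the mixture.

n(HCl) = 0.03271 × 0.5137 = 0.01680 mol
Let x = n(Na2CO3), y = n(NaHCO3).
Titrant: 2x + 1y = 0.01680;  mass: 105.99x + 84.01y = 0.9782
Solving, x = 6.987 × 10^-3 mol, y = 2.828 × 10^-3 mol
mass of Na2CO3 = 6.987 × 10^-3 × 105.99 = 0.7406 g
% Na2CO3 = 0.7406 / 0.9782 × 100 = 75.71 %

75.71 %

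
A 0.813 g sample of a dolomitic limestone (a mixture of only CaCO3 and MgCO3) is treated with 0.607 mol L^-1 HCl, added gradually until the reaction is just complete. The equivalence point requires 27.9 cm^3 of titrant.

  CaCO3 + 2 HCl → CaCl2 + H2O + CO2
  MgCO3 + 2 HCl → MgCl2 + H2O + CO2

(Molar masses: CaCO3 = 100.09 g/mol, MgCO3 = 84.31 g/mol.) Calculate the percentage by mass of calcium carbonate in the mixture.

n(HCl) = 0.0279 × 0.607 = 0.0169 mol
Let x = n(CaCO3), y = n(MgCO3).
Titrant: 2x + 2y = 0.0169;  mass: 100.09x + 84.31y = 0.813
Solving, x = 6.28 × 10^-3 mol, y = 2.19 × 10^-3 mol
mass of CaCO3 = 6.28 × 10^-3 × 100.09 = 0.629 g
% CaCO3 = 0.629 / 0.813 × 100 = 77.3 %

77.3 %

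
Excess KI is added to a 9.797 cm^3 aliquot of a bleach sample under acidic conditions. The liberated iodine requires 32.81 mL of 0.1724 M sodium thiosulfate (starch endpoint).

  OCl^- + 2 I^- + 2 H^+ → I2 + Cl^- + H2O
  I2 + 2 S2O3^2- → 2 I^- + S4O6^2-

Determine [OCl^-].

0.2887 M

n(S2O3^2-) = 0.03281 × 0.1724 = 5.656 × 10^-3 mol
n(I2) = n(S2O3^2-)/2 = 2.828 × 10^-3 mol
n(OCl^-) in the aliquot = 2.828 × 10^-3 mol (1:1 ratio)
[OCl^-] = 2.828 × 10^-3 / 0.009797 = 0.2887 mol/L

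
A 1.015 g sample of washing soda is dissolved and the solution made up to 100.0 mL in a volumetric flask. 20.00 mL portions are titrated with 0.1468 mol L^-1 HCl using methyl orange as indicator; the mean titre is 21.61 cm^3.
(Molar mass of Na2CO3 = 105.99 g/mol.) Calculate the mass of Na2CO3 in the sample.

0.8406 g

Na2CO3 + 2 HCl → 2 NaCl + H2O + CO2
n(HCl) per titration = 0.02161 × 0.1468 = 3.172 × 10^-3 mol
From the 1:2 ratio, n(Na2CO3) in each aliquot = 1/2 × 3.172 × 10^-3 = 1.586 × 10^-3 mol
n(Na2CO3) in the whole flask = 1.586 × 10^-3 × 100.0/20.00 = 7.931 × 10^-3 mol
mass of Na2CO3 = 7.931 × 10^-3 × 105.99 = 0.8406 g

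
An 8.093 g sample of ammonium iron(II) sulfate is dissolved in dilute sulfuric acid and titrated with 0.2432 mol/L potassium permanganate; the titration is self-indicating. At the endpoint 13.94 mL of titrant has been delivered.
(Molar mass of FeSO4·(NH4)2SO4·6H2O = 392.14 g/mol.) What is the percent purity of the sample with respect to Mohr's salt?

82.13 %

MnO4^- + 5 Fe^2+ + 8 H^+ → Mn^2+ + 5 Fe^3+ + 4 H2O
n(KMnO4) = 0.01394 L × 0.2432 mol/L = 3.390 × 10^-3 mol
From the 5:1 ratio, n(FeSO4·(NH4)2SO4·6H2O) = 5/1 × 3.390 × 10^-3 = 0.01695 mol
mass of FeSO4·(NH4)2SO4·6H2O = 0.01695 × 392.14 g/mol = 6.647 g
% FeSO4·(NH4)2SO4·6H2O = 6.647 / 8.093 × 100 = 82.13 %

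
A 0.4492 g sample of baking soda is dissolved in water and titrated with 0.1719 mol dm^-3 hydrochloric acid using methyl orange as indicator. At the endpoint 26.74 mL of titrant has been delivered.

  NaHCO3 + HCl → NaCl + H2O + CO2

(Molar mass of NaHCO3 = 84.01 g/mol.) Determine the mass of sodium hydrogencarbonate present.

0.3862 g

n(HCl) = 0.02674 L × 0.1719 mol/L = 4.597 × 10^-3 mol
n(NaHCO3) = 4.597 × 10^-3 mol (1:1 ratio)
mass of NaHCO3 = 4.597 × 10^-3 × 84.01 g/mol = 0.3862 g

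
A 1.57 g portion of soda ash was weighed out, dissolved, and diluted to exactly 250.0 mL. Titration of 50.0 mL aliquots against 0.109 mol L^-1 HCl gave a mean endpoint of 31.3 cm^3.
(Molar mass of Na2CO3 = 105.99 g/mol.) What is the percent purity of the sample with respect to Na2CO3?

57.6 %

Na2CO3 + 2 HCl → 2 NaCl + H2O + CO2
n(HCl) per titration = 0.0313 × 0.109 = 3.41 × 10^-3 mol
From the 1:2 ratio, n(Na2CO3) in each aliquot = 1/2 × 3.41 × 10^-3 = 1.71 × 10^-3 mol
n(Na2CO3) in the whole flask = 1.71 × 10^-3 × 250.0/50.0 = 8.53 × 10^-3 mol
mass of Na2CO3 = 8.53 × 10^-3 × 105.99 = 0.904 g
% Na2CO3 = 0.904 / 1.57 × 100 = 57.6 %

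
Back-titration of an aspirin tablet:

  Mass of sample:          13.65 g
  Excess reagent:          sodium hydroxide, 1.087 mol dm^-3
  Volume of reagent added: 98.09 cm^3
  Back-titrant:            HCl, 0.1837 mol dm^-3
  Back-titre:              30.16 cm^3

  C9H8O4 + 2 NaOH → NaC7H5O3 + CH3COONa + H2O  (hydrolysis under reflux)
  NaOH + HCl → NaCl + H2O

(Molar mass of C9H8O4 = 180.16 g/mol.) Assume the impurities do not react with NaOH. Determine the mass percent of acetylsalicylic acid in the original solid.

66.71 %

n(NaOH) added = 0.09809 × 1.087 = 0.1066 mol
n(HCl) used in back-titration = 0.03016 × 0.1837 = 5.540 × 10^-3 mol
n(NaOH) left over = 5.540 × 10^-3 mol (1:1 ratio)
n(NaOH) consumed by analyte = 0.1066 − 5.540 × 10^-3 = 0.1011 mol
From the 1:2 ratio, n(C9H8O4) = 1/2 × 0.1011 = 0.05054 mol
mass of C9H8O4 = 0.05054 × 180.16 = 9.106 g
% C9H8O4 = 9.106 / 13.65 × 100 = 66.71 %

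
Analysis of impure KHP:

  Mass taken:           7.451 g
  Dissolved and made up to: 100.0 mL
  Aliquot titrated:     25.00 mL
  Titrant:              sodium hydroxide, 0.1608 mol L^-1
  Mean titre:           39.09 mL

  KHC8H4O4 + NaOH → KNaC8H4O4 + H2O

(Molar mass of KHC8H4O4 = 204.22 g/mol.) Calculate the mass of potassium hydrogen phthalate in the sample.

5.135 g

n(NaOH) per titration = 0.03909 × 0.1608 = 6.286 × 10^-3 mol
n(KHC8H4O4) in each aliquot = 6.286 × 10^-3 mol (1:1 ratio)
n(KHC8H4O4) in the whole flask = 6.286 × 10^-3 × 100.0/25.00 = 0.02514 mol
mass of KHC8H4O4 = 0.02514 × 204.22 = 5.135 g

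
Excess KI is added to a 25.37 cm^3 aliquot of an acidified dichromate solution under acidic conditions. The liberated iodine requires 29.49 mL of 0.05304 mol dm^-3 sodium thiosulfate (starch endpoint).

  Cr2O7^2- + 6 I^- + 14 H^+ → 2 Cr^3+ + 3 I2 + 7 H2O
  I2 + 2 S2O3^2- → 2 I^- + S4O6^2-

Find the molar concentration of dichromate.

0.01028 mol/L

n(S2O3^2-) = 0.02949 × 0.05304 = 1.564 × 10^-3 mol
n(I2) = n(S2O3^2-)/2 = 7.821 × 10^-4 mol
From the 1:3 ratio, n(Cr2O7^2-) in the aliquot = 1/3 × 7.821 × 10^-4 = 2.607 × 10^-4 mol
[Cr2O7^2-] = 2.607 × 10^-4 / 0.02537 = 0.01028 mol/L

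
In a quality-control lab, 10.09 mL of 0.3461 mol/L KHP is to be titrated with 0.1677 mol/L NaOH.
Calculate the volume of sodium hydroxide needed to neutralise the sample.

KHC8H4O4 + NaOH → KNaC8H4O4 + H2O
n(KHC8H4O4) = 0.01009 L × 0.3461 mol/L = 3.492 × 10^-3 mol
n(NaOH) = 3.492 × 10^-3 mol (1:1 stoichiometry)
V(NaOH) = 3.492 × 10^-3 mol / 0.1677 mol/L = 0.02082 L = 20.82 mL

20.82 mL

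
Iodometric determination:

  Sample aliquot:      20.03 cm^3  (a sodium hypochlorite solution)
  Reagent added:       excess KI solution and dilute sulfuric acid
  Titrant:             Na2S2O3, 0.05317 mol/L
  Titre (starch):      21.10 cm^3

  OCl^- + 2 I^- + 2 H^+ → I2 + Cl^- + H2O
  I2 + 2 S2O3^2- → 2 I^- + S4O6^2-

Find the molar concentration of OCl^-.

n(S2O3^2-) = 0.02110 × 0.05317 = 1.122 × 10^-3 mol
n(I2) = n(S2O3^2-)/2 = 5.609 × 10^-4 mol
n(OCl^-) in the aliquot = 5.609 × 10^-4 mol (1:1 ratio)
[OCl^-] = 5.609 × 10^-4 / 0.02003 = 0.02801 mol/L

0.02801 mol/L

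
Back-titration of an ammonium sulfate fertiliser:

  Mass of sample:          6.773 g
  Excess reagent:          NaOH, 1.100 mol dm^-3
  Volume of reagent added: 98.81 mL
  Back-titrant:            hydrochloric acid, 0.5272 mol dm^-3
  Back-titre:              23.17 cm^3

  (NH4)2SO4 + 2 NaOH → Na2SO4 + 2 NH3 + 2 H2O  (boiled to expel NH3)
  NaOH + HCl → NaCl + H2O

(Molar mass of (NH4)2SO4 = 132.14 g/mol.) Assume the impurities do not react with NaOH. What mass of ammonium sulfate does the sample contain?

6.374 g

n(NaOH) added = 0.09881 × 1.100 = 0.1087 mol
n(HCl) used in back-titration = 0.02317 × 0.5272 = 0.01222 mol
n(NaOH) left over = 0.01222 mol (1:1 ratio)
n(NaOH) consumed by analyte = 0.1087 − 0.01222 = 0.09648 mol
From the 1:2 ratio, n((NH4)2SO4) = 1/2 × 0.09648 = 0.04824 mol
mass of (NH4)2SO4 = 0.04824 × 132.14 = 6.374 g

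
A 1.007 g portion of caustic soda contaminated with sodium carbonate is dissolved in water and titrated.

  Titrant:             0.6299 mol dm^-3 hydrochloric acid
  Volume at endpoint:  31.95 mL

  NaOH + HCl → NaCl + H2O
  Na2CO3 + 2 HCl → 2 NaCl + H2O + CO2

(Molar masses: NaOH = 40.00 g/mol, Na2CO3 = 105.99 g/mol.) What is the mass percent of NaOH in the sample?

18.20 %

n(HCl) = 0.03195 × 0.6299 = 0.02013 mol
Let x = n(NaOH), y = n(Na2CO3).
Titrant: 1x + 2y = 0.02013;  mass: 40.00x + 105.99y = 1.007
Solving, x = 4.582 × 10^-3 mol, y = 7.772 × 10^-3 mol
mass of NaOH = 4.582 × 10^-3 × 40.00 = 0.1833 g
% NaOH = 0.1833 / 1.007 × 100 = 18.20 %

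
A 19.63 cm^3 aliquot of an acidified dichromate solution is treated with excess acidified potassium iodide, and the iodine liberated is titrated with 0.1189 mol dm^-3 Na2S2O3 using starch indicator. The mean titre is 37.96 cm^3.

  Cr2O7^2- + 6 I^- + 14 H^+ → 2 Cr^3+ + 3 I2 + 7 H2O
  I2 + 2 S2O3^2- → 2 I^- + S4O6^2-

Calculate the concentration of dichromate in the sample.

0.03832 mol/L

n(S2O3^2-) = 0.03796 × 0.1189 = 4.513 × 10^-3 mol
n(I2) = n(S2O3^2-)/2 = 2.257 × 10^-3 mol
From the 1:3 ratio, n(Cr2O7^2-) in the aliquot = 1/3 × 2.257 × 10^-3 = 7.522 × 10^-4 mol
[Cr2O7^2-] = 7.522 × 10^-4 / 0.01963 = 0.03832 mol/L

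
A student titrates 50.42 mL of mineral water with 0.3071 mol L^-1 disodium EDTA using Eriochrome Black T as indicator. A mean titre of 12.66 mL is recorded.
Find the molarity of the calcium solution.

Ca^2+ + EDTA^4- → [Ca(EDTA)]^2-
n(EDTA) = 0.01266 L × 0.3071 mol/L = 3.888 × 10^-3 mol
n(Ca2+) = 3.888 × 10^-3 mol (1:1 mole ratio)
[Ca2+] = 3.888 × 10^-3 mol / 0.05042 L = 0.07711 mol/L

0.07711 mol/L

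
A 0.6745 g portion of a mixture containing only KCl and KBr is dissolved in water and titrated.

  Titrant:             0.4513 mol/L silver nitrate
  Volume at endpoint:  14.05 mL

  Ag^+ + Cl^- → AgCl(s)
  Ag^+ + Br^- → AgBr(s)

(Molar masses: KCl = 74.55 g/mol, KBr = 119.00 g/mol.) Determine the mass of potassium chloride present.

n(AgNO3) = 0.01405 × 0.4513 = 6.341 × 10^-3 mol
Let x = n(KCl), y = n(KBr).
Titrant: 1x + 1y = 6.341 × 10^-3;  mass: 74.55x + 119.00y = 0.6745
Solving, x = 1.801 × 10^-3 mol, y = 4.540 × 10^-3 mol
mass of KCl = 1.801 × 10^-3 × 74.55 = 0.1343 g

0.1343 g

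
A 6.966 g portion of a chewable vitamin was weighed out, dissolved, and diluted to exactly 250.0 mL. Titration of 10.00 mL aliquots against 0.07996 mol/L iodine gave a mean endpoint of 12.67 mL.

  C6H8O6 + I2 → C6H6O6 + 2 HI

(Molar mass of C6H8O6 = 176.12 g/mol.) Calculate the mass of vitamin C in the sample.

n(I2) per titration = 0.01267 × 0.07996 = 1.013 × 10^-3 mol
n(C6H8O6) in each aliquot = 1.013 × 10^-3 mol (1:1 ratio)
n(C6H8O6) in the whole flask = 1.013 × 10^-3 × 250.0/10.00 = 0.02533 mol
mass of C6H8O6 = 0.02533 × 176.12 = 4.461 g

4.461 g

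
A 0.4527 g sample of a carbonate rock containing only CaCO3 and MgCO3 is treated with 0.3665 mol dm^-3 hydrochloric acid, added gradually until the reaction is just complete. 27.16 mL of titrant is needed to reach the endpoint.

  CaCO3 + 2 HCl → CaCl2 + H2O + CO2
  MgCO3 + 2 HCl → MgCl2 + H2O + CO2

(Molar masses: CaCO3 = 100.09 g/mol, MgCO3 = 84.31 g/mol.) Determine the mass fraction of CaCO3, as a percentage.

46.35 %

n(HCl) = 0.02716 × 0.3665 = 9.954 × 10^-3 mol
Let x = n(CaCO3), y = n(MgCO3).
Titrant: 2x + 2y = 9.954 × 10^-3;  mass: 100.09x + 84.31y = 0.4527
Solving, x = 2.097 × 10^-3 mol, y = 2.881 × 10^-3 mol
mass of CaCO3 = 2.097 × 10^-3 × 100.09 = 0.2098 g
% CaCO3 = 0.2098 / 0.4527 × 100 = 46.35 %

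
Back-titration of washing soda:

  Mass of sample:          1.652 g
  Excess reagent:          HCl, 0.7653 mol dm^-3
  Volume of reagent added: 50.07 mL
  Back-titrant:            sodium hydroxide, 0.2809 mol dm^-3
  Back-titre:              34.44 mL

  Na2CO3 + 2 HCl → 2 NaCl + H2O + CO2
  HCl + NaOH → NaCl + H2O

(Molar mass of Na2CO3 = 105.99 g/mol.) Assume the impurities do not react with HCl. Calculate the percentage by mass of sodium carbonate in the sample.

n(HCl) added = 0.05007 × 0.7653 = 0.03832 mol
n(NaOH) used in back-titration = 0.03444 × 0.2809 = 9.674 × 10^-3 mol
n(HCl) left over = 9.674 × 10^-3 mol (1:1 ratio)
n(HCl) consumed by analyte = 0.03832 − 9.674 × 10^-3 = 0.02864 mol
From the 1:2 ratio, n(Na2CO3) = 1/2 × 0.02864 = 0.01432 mol
mass of Na2CO3 = 0.01432 × 105.99 = 1.518 g
% Na2CO3 = 1.518 / 1.652 × 100 = 91.89 %

91.89 %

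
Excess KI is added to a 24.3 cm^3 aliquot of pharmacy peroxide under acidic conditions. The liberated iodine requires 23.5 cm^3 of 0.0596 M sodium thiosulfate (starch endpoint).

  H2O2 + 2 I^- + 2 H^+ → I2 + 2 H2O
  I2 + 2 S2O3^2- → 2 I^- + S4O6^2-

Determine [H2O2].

0.0288 M

n(S2O3^2-) = 0.0235 × 0.0596 = 1.40 × 10^-3 mol
n(I2) = n(S2O3^2-)/2 = 7.00 × 10^-4 mol
n(H2O2) in the aliquot = 7.00 × 10^-4 mol (1:1 ratio)
[H2O2] = 7.00 × 10^-4 / 0.0243 = 0.0288 mol/L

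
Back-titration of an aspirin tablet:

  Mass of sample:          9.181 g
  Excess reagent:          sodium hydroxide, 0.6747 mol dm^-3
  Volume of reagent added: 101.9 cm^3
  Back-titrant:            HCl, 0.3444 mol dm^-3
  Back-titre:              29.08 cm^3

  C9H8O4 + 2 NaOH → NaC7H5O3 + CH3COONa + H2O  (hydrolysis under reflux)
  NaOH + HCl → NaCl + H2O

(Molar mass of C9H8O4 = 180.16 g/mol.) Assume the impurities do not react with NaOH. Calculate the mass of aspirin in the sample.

n(NaOH) added = 0.1019 × 0.6747 = 0.06875 mol
n(HCl) used in back-titration = 0.02908 × 0.3444 = 0.01002 mol
n(NaOH) left over = 0.01002 mol (1:1 ratio)
n(NaOH) consumed by analyte = 0.06875 − 0.01002 = 0.05874 mol
From the 1:2 ratio, n(C9H8O4) = 1/2 × 0.05874 = 0.02937 mol
mass of C9H8O4 = 0.02937 × 180.16 = 5.291 g

5.291 g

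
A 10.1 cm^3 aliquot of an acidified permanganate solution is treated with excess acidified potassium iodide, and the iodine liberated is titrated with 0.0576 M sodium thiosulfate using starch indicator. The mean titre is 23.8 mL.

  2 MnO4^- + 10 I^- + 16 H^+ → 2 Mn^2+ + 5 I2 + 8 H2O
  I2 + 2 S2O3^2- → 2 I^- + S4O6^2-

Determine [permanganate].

n(S2O3^2-) = 0.0238 × 0.0576 = 1.37 × 10^-3 mol
n(I2) = n(S2O3^2-)/2 = 6.85 × 10^-4 mol
From the 2:5 ratio, n(MnO4^-) in the aliquot = 2/5 × 6.85 × 10^-4 = 2.74 × 10^-4 mol
[MnO4^-] = 2.74 × 10^-4 / 0.0101 = 0.0271 mol/L

0.0271 M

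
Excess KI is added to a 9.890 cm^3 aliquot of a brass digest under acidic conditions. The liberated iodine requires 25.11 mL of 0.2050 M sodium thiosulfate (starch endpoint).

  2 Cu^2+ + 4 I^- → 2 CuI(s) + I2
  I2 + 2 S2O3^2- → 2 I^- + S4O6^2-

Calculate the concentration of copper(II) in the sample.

0.5205 M

n(S2O3^2-) = 0.02511 × 0.2050 = 5.148 × 10^-3 mol
n(I2) = n(S2O3^2-)/2 = 2.574 × 10^-3 mol
From the 2:1 ratio, n(Cu2+) in the aliquot = 2/1 × 2.574 × 10^-3 = 5.148 × 10^-3 mol
[Cu2+] = 5.148 × 10^-3 / 0.009890 = 0.5205 mol/L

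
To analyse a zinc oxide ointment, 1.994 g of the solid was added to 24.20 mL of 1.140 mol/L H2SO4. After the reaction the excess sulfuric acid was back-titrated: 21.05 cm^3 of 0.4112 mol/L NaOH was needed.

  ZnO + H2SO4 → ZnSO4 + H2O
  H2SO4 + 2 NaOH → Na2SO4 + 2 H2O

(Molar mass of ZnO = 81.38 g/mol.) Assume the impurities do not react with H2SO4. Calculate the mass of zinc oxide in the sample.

n(H2SO4) added = 0.02420 × 1.140 = 0.02759 mol
n(NaOH) used in back-titration = 0.02105 × 0.4112 = 8.656 × 10^-3 mol
From the 1:2 ratio, n(H2SO4) left over = 1/2 × 8.656 × 10^-3 = 4.328 × 10^-3 mol
n(H2SO4) consumed by analyte = 0.02759 − 4.328 × 10^-3 = 0.02326 mol
n(ZnO) = 0.02326 mol (1:1 ratio)
mass of ZnO = 0.02326 × 81.38 = 1.893 g

1.893 g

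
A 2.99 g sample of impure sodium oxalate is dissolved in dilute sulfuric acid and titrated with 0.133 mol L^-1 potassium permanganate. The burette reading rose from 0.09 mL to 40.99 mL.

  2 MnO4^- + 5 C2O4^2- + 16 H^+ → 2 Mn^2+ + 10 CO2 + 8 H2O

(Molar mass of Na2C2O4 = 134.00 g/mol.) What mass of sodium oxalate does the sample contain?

n(KMnO4) = 0.0409 L × 0.133 mol/L = 5.44 × 10^-3 mol
From the 5:2 ratio, n(Na2C2O4) = 5/2 × 5.44 × 10^-3 = 0.0136 mol
mass of Na2C2O4 = 0.0136 × 134.00 g/mol = 1.82 g

1.82 g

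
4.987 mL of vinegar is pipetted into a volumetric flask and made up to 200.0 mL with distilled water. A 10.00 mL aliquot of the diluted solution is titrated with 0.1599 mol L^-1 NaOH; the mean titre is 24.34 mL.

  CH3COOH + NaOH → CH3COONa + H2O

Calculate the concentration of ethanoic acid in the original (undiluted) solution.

n(NaOH) = 0.02434 × 0.1599 = 3.892 × 10^-3 mol
n(CH3COOH) in the aliquot = 3.892 × 10^-3 mol (1:1 ratio)
[CH3COOH]_dilute = 3.892 × 10^-3 / 0.01000 = 0.3892 mol/L
Dilution factor = 200.0 / 4.987 = 40.10
[CH3COOH]_stock = 0.3892 × 40.10 = 15.61 mol/L

15.61 mol/L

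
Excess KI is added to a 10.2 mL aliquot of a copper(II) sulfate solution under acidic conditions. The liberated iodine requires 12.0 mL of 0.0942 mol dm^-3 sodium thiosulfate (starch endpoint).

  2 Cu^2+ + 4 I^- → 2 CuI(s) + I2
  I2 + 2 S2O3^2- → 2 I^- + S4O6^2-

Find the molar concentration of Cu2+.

n(S2O3^2-) = 0.0120 × 0.0942 = 1.13 × 10^-3 mol
n(I2) = n(S2O3^2-)/2 = 5.65 × 10^-4 mol
From the 2:1 ratio, n(Cu2+) in the aliquot = 2/1 × 5.65 × 10^-4 = 1.13 × 10^-3 mol
[Cu2+] = 1.13 × 10^-3 / 0.0102 = 0.111 mol/L

0.111 mol/L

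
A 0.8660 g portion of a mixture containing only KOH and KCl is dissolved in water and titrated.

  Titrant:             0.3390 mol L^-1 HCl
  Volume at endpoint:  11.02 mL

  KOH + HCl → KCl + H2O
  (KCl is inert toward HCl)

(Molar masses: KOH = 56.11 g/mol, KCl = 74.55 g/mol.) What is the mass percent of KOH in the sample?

n(HCl) = 0.01102 × 0.3390 = 3.736 × 10^-3 mol
Let x = n(KOH), y = n(KCl).
Titrant: 1x = 3.736 × 10^-3;  mass: 56.11x + 74.55y = 0.8660
Solving, x = 3.736 × 10^-3 mol, y = 8.805 × 10^-3 mol
mass of KOH = 3.736 × 10^-3 × 56.11 = 0.2096 g
% KOH = 0.2096 / 0.8660 × 100 = 24.20 %

24.20 %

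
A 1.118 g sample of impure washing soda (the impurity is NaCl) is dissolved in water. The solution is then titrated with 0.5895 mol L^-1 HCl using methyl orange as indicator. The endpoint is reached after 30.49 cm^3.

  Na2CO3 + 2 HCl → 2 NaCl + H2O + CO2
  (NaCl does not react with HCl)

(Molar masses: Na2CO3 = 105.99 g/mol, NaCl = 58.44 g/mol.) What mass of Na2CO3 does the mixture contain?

n(HCl) = 0.03049 × 0.5895 = 0.01797 mol
Let x = n(Na2CO3), y = n(NaCl).
Titrant: 2x = 0.01797;  mass: 105.99x + 58.44y = 1.118
Solving, x = 8.987 × 10^-3 mol, y = 2.832 × 10^-3 mol
mass of Na2CO3 = 8.987 × 10^-3 × 105.99 = 0.9525 g

0.9525 g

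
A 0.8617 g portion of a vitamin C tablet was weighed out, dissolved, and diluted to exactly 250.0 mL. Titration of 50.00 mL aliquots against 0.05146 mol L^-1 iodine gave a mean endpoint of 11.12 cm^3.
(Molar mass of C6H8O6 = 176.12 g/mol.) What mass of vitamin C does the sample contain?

0.5039 g

C6H8O6 + I2 → C6H6O6 + 2 HI
n(I2) per titration = 0.01112 × 0.05146 = 5.722 × 10^-4 mol
n(C6H8O6) in each aliquot = 5.722 × 10^-4 mol (1:1 ratio)
n(C6H8O6) in the whole flask = 5.722 × 10^-4 × 250.0/50.00 = 2.861 × 10^-3 mol
mass of C6H8O6 = 2.861 × 10^-3 × 176.12 = 0.5039 g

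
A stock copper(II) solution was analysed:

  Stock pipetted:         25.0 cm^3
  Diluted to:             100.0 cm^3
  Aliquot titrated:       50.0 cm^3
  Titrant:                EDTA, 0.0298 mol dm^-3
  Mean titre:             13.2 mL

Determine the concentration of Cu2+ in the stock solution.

0.0315 mol/L

Cu^2+ + EDTA^4- → [Cu(EDTA)]^2-
n(EDTA) = 0.0132 × 0.0298 = 3.93 × 10^-4 mol
n(Cu2+) in the aliquot = 3.93 × 10^-4 mol (1:1 ratio)
[Cu2+]_dilute = 3.93 × 10^-4 / 0.0500 = 0.00787 mol/L
Dilution factor = 100.0 / 25.0 = 4.000
[Cu2+]_stock = 0.00787 × 4.000 = 0.0315 mol/L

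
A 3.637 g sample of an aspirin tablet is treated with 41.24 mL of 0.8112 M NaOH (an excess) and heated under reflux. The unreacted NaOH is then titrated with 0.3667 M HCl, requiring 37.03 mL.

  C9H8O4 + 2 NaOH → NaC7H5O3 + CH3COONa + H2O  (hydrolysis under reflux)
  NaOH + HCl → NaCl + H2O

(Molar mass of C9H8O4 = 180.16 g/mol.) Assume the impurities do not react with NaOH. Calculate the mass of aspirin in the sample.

n(NaOH) added = 0.04124 × 0.8112 = 0.03345 mol
n(HCl) used in back-titration = 0.03703 × 0.3667 = 0.01358 mol
n(NaOH) left over = 0.01358 mol (1:1 ratio)
n(NaOH) consumed by analyte = 0.03345 − 0.01358 = 0.01987 mol
From the 1:2 ratio, n(C9H8O4) = 1/2 × 0.01987 = 9.937 × 10^-3 mol
mass of C9H8O4 = 9.937 × 10^-3 × 180.16 = 1.790 g

1.790 g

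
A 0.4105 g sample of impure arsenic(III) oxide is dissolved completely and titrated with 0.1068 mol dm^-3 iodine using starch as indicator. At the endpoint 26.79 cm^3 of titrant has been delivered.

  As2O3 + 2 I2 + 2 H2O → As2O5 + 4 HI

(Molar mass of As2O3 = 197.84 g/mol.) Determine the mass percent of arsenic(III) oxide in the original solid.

68.95 %

n(I2) = 0.02679 L × 0.1068 mol/L = 2.861 × 10^-3 mol
From the 1:2 ratio, n(As2O3) = 1/2 × 2.861 × 10^-3 = 1.431 × 10^-3 mol
mass of As2O3 = 1.431 × 10^-3 × 197.84 g/mol = 0.2830 g
% As2O3 = 0.2830 / 0.4105 × 100 = 68.95 %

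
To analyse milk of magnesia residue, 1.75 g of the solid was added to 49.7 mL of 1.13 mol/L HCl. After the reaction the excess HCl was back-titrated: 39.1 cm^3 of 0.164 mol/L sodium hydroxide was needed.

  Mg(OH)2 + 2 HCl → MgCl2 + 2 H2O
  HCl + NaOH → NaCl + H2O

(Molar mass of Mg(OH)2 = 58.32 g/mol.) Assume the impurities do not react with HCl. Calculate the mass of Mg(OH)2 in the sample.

1.45 g

n(HCl) added = 0.0497 × 1.13 = 0.0562 mol
n(NaOH) used in back-titration = 0.0391 × 0.164 = 6.41 × 10^-3 mol
n(HCl) left over = 6.41 × 10^-3 mol (1:1 ratio)
n(HCl) consumed by analyte = 0.0562 − 6.41 × 10^-3 = 0.0497 mol
From the 1:2 ratio, n(Mg(OH)2) = 1/2 × 0.0497 = 0.0249 mol
mass of Mg(OH)2 = 0.0249 × 58.32 = 1.45 g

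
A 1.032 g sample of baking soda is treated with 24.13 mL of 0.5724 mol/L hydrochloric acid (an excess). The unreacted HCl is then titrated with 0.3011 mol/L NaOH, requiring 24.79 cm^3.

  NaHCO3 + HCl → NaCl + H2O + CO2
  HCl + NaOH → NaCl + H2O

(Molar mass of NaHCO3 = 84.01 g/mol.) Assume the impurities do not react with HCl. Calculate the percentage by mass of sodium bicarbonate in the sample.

51.67 %

n(HCl) added = 0.02413 × 0.5724 = 0.01381 mol
n(NaOH) used in back-titration = 0.02479 × 0.3011 = 7.464 × 10^-3 mol
n(HCl) left over = 7.464 × 10^-3 mol (1:1 ratio)
n(HCl) consumed by analyte = 0.01381 − 7.464 × 10^-3 = 6.348 × 10^-3 mol
n(NaHCO3) = 6.348 × 10^-3 mol (1:1 ratio)
mass of NaHCO3 = 6.348 × 10^-3 × 84.01 = 0.5333 g
% NaHCO3 = 0.5333 / 1.032 × 100 = 51.67 %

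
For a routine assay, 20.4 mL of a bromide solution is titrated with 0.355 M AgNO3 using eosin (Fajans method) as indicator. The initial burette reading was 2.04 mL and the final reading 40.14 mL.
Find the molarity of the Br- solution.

0.663 M

Ag^+ + Br^- → AgBr(s)
n(AgNO3) = 0.0381 L × 0.355 mol/L = 0.0135 mol
n(Br-) = 0.0135 mol (1:1 mole ratio)
[Br-] = 0.0135 mol / 0.0204 L = 0.663 mol/L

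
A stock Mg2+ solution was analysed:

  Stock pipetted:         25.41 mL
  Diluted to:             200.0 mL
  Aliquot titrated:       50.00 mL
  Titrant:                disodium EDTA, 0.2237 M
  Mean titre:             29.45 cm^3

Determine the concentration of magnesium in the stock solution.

1.037 M

Mg^2+ + EDTA^4- → [Mg(EDTA)]^2-
n(EDTA) = 0.02945 × 0.2237 = 6.588 × 10^-3 mol
n(Mg2+) in the aliquot = 6.588 × 10^-3 mol (1:1 ratio)
[Mg2+]_dilute = 6.588 × 10^-3 / 0.05000 = 0.1318 mol/L
Dilution factor = 200.0 / 25.41 = 7.871
[Mg2+]_stock = 0.1318 × 7.871 = 1.037 mol/L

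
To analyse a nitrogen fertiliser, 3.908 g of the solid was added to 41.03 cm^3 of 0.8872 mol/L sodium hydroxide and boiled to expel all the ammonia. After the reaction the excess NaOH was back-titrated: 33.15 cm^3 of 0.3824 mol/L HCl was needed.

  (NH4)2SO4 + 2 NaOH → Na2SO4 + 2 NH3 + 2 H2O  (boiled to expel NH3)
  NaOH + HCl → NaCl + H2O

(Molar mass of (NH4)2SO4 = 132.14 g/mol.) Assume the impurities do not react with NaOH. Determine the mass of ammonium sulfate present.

1.568 g

n(NaOH) added = 0.04103 × 0.8872 = 0.03640 mol
n(HCl) used in back-titration = 0.03315 × 0.3824 = 0.01268 mol
n(NaOH) left over = 0.01268 mol (1:1 ratio)
n(NaOH) consumed by analyte = 0.03640 − 0.01268 = 0.02373 mol
From the 1:2 ratio, n((NH4)2SO4) = 1/2 × 0.02373 = 0.01186 mol
mass of (NH4)2SO4 = 0.01186 × 132.14 = 1.568 g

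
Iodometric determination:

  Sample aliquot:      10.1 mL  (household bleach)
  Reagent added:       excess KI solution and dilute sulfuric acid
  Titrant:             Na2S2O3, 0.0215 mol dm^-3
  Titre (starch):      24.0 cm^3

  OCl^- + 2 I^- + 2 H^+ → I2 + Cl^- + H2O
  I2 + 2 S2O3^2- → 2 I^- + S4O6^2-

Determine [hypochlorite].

0.0255 mol/L

n(S2O3^2-) = 0.0240 × 0.0215 = 5.16 × 10^-4 mol
n(I2) = n(S2O3^2-)/2 = 2.58 × 10^-4 mol
n(OCl^-) in the aliquot = 2.58 × 10^-4 mol (1:1 ratio)
[OCl^-] = 2.58 × 10^-4 / 0.0101 = 0.0255 mol/L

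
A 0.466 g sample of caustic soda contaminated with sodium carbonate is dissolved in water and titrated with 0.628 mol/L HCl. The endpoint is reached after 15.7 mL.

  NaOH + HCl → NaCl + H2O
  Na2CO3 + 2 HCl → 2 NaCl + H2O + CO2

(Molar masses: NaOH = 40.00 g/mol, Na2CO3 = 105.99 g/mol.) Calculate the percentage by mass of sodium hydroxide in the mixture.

n(HCl) = 0.0157 × 0.628 = 9.86 × 10^-3 mol
Let x = n(NaOH), y = n(Na2CO3).
Titrant: 1x + 2y = 9.86 × 10^-3;  mass: 40.00x + 105.99y = 0.466
Solving, x = 4.35 × 10^-3 mol, y = 2.76 × 10^-3 mol
mass of NaOH = 4.35 × 10^-3 × 40.00 = 0.174 g
% NaOH = 0.174 / 0.466 × 100 = 37.3 %

37.3 %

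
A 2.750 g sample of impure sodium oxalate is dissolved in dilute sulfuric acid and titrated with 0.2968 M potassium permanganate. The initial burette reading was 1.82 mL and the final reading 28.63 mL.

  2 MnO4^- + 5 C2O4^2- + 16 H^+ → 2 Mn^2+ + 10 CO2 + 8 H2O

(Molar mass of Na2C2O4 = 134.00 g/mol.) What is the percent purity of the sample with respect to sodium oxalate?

96.93 %

n(KMnO4) = 0.02681 L × 0.2968 mol/L = 7.957 × 10^-3 mol
From the 5:2 ratio, n(Na2C2O4) = 5/2 × 7.957 × 10^-3 = 0.01989 mol
mass of Na2C2O4 = 0.01989 × 134.00 g/mol = 2.666 g
% Na2C2O4 = 2.666 / 2.750 × 100 = 96.93 %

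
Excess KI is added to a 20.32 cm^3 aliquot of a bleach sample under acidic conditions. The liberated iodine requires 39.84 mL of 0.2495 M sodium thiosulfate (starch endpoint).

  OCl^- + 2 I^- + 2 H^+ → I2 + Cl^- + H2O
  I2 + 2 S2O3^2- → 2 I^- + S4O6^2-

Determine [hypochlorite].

n(S2O3^2-) = 0.03984 × 0.2495 = 9.940 × 10^-3 mol
n(I2) = n(S2O3^2-)/2 = 4.970 × 10^-3 mol
n(OCl^-) in the aliquot = 4.970 × 10^-3 mol (1:1 ratio)
[OCl^-] = 4.970 × 10^-3 / 0.02032 = 0.2446 mol/L

0.2446 M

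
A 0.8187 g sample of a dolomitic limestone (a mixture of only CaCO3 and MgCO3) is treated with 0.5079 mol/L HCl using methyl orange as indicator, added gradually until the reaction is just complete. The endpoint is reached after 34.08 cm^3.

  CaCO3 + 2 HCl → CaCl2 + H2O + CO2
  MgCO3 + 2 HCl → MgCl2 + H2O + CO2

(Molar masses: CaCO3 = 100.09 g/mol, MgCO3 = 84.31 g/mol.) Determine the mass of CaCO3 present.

0.5647 g

n(HCl) = 0.03408 × 0.5079 = 0.01731 mol
Let x = n(CaCO3), y = n(MgCO3).
Titrant: 2x + 2y = 0.01731;  mass: 100.09x + 84.31y = 0.8187
Solving, x = 5.642 × 10^-3 mol, y = 3.013 × 10^-3 mol
mass of CaCO3 = 5.642 × 10^-3 × 100.09 = 0.5647 g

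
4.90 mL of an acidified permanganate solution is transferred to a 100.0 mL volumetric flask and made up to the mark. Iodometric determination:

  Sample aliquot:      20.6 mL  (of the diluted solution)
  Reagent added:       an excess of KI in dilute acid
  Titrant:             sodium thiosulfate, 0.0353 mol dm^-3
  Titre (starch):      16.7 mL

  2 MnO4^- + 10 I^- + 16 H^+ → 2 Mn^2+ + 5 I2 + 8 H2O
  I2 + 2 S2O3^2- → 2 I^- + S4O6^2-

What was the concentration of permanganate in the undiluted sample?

n(S2O3^2-) = 0.0167 × 0.0353 = 5.90 × 10^-4 mol
n(I2) = n(S2O3^2-)/2 = 2.95 × 10^-4 mol
From the 2:5 ratio, n(MnO4^-) in the aliquot = 2/5 × 2.95 × 10^-4 = 1.18 × 10^-4 mol
[MnO4^-]_dilute = 1.18 × 10^-4 / 0.0206 = 0.00572 mol/L
[MnO4^-]_original = 0.00572 × 100.0/4.90 = 0.117 mol/L

0.117 mol/L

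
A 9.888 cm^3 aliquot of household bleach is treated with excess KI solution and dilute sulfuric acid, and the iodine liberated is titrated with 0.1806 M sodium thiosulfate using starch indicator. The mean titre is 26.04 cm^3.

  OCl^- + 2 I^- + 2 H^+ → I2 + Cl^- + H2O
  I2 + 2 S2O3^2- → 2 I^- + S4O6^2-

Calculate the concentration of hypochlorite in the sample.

0.2378 M

n(S2O3^2-) = 0.02604 × 0.1806 = 4.703 × 10^-3 mol
n(I2) = n(S2O3^2-)/2 = 2.351 × 10^-3 mol
n(OCl^-) in the aliquot = 2.351 × 10^-3 mol (1:1 ratio)
[OCl^-] = 2.351 × 10^-3 / 0.009888 = 0.2378 mol/L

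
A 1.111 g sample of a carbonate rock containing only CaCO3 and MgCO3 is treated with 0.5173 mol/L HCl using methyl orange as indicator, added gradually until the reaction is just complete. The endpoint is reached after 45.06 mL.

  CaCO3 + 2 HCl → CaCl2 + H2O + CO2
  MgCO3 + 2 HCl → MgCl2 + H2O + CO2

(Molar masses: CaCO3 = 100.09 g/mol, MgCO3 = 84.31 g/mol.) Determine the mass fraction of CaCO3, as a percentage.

n(HCl) = 0.04506 × 0.5173 = 0.02331 mol
Let x = n(CaCO3), y = n(MgCO3).
Titrant: 2x + 2y = 0.02331;  mass: 100.09x + 84.31y = 1.111
Solving, x = 8.136 × 10^-3 mol, y = 3.519 × 10^-3 mol
mass of CaCO3 = 8.136 × 10^-3 × 100.09 = 0.8143 g
% CaCO3 = 0.8143 / 1.111 × 100 = 73.30 %

73.30 %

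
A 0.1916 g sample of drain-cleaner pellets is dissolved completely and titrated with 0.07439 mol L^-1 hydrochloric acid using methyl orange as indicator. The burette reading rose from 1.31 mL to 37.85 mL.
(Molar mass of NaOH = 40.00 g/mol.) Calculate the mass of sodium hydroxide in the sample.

NaOH + HCl → NaCl + H2O
n(HCl) = 0.03654 L × 0.07439 mol/L = 2.718 × 10^-3 mol
n(NaOH) = 2.718 × 10^-3 mol (1:1 ratio)
mass of NaOH = 2.718 × 10^-3 × 40.00 g/mol = 0.1087 g

0.1087 g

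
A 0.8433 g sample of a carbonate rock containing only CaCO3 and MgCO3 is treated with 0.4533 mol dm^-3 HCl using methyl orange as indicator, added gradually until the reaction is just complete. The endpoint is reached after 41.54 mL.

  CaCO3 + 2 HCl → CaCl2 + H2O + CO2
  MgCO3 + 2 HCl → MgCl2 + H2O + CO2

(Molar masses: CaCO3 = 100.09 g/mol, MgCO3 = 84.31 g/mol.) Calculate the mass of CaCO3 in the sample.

n(HCl) = 0.04154 × 0.4533 = 0.01883 mol
Let x = n(CaCO3), y = n(MgCO3).
Titrant: 2x + 2y = 0.01883;  mass: 100.09x + 84.31y = 0.8433
Solving, x = 3.138 × 10^-3 mol, y = 6.277 × 10^-3 mol
mass of CaCO3 = 3.138 × 10^-3 × 100.09 = 0.3141 g

0.3141 g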